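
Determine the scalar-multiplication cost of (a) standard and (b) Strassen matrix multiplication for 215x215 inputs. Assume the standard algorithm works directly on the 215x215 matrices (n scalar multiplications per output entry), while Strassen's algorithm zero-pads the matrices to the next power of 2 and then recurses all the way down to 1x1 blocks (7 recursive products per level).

Matrix multiplication for 215x215 matrices:

Strassen's algorithm requires power-of-2 dimensions. Pad 215x215 to 256x256 (next power of 2).

Standard algorithm: 215^3 = 9938375 multiplications
Strassen's algorithm: 7^(log2(256)) = 7^8 = 5764801 multiplications
Savings: 9938375 - 5764801 = 4173574 multiplications

Standard: 9938375 multiplications (215^3). Strassen: 5764801 multiplications (7^8, after padding to 256x256). Strassen reduces 8 recursive multiplications to 7 at each level.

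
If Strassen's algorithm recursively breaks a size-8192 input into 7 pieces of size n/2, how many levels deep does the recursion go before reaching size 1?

For divide and conquer with division factor 2:

Problem sizes at each level:
Level 0: 8192
Level 1: 4096
Level 2: 2048
Level 3: 1024
Level 4: 512
Level 5: 256
Level 6: 128
Level 7: 64
Level 8: 32
Level 9: 16
Level 10: 8
Level 11: 4
Level 12: 2
Level 13: 1

The root is level 0 and the size-1 base case is level 13 (the tree spans levels 0 through 13, i.e. 14 levels counting the root), so the depth is the number of divisions: log_2(8192) = 13

The recursion tree depth is log_2(8192) = 13. At each level, the problem size is divided by 2, so it takes 13 divisions to reduce to a base case of size 1. The algorithm makes 7 recursive calls at each level.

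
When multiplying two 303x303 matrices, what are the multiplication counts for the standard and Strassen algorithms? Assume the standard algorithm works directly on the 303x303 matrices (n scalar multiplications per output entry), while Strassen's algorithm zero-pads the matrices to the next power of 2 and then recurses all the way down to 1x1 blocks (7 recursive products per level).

Matrix multiplication for 303x303 matrices:

Strassen's algorithm requires power-of-2 dimensions. Pad 303x303 to 512x512 (next power of 2).

Standard algorithm: 303^3 = 27818127 multiplications
Strassen's algorithm: 7^(log2(512)) = 7^9 = 40353607 multiplications
Difference: 27818127 - 40353607 = -12535480 (Strassen uses MORE here due to padding overhead — for small or just-over-power-of-2 n, padding can outweigh the per-level savings)

Standard: 27818127 multiplications (303^3). Strassen: 40353607 multiplications (7^9, after padding to 512x512). Strassen reduces 8 recursive multiplications to 7 at each level.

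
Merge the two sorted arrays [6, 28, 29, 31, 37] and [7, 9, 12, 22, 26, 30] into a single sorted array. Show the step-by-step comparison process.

Merging process:

Compare 6 vs 7: take 6 from left. Merged: [6]
Compare 28 vs 7: take 7 from right. Merged: [6, 7]
Compare 28 vs 9: take 9 from right. Merged: [6, 7, 9]
Compare 28 vs 12: take 12 from right. Merged: [6, 7, 9, 12]
Compare 28 vs 22: take 22 from right. Merged: [6, 7, 9, 12, 22]
Compare 28 vs 26: take 26 from right. Merged: [6, 7, 9, 12, 22, 26]
Compare 28 vs 30: take 28 from left. Merged: [6, 7, 9, 12, 22, 26, 28]
Compare 29 vs 30: take 29 from left. Merged: [6, 7, 9, 12, 22, 26, 28, 29]
Compare 31 vs 30: take 30 from right. Merged: [6, 7, 9, 12, 22, 26, 28, 29, 30]
Append remaining from left: [31, 37]. Merged: [6, 7, 9, 12, 22, 26, 28, 29, 30, 31, 37]

Final merged array: [6, 7, 9, 12, 22, 26, 28, 29, 30, 31, 37]
Total comparisons: 9

The merged array is [6, 7, 9, 12, 22, 26, 28, 29, 30, 31, 37], requiring 9 comparisons. The merge step runs in O(n) time where n is the total number of elements.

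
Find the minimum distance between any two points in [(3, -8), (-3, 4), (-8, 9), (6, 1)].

Computing all pairwise distances among 4 points:

d((3, -8), (-3, 4)) = 13.4164
d((3, -8), (-8, 9)) = 20.2485
d((3, -8), (6, 1)) = 9.4868
d((-3, 4), (-8, 9)) = 7.0711 <-- minimum
d((-3, 4), (6, 1)) = 9.4868
d((-8, 9), (6, 1)) = 16.1245

Closest pair: (-3, 4) and (-8, 9) with distance 7.0711

The closest pair is (-3, 4) and (-8, 9) with Euclidean distance 7.0711. For 4 points, brute-force pairwise comparison is shown above. For large n, the divide-and-conquer algorithm (sort by x, recurse on halves, check the dividing strip) achieves O(n log n).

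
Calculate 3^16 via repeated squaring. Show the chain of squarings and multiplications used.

Computing 3^16 by squaring (build up from 3^1; each line after the first costs one multiplication):

3^1 = 3
3^2 = (3^1)^2 = 3^2 = 9
3^4 = (3^2)^2 = 9^2 = 81
3^8 = (3^4)^2 = 81^2 = 6561
3^16 = (3^8)^2 = 6561^2 = 43046721

Result: 43046721
Multiplications needed: 4 (4 lines after 3^1)

3^16 = 43046721. Using exponentiation by squaring, this requires 4 multiplications. The key idea: if the exponent is even, square the half-power; if odd, multiply by the base once.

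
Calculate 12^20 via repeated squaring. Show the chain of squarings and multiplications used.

Computing 12^20 by squaring (build up from 12^1; each line after the first costs one multiplication):

12^1 = 12
12^2 = (12^1)^2 = 12^2 = 144
12^4 = (12^2)^2 = 144^2 = 20736
12^5 = 12 * 12^4 = 12 * 20736 = 248832
12^10 = (12^5)^2 = 248832^2 = 61917364224
12^20 = (12^10)^2 = 61917364224^2 = 3833759992447475122176

Result: 3833759992447475122176
Multiplications needed: 5 (5 lines after 12^1)

12^20 = 3833759992447475122176. Using exponentiation by squaring, this requires 5 multiplications. The key idea: if the exponent is even, square the half-power; if odd, multiply by the base once.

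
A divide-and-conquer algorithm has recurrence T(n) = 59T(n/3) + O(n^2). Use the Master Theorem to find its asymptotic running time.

Master Theorem for T(n) = 59T(n/3) + O(n^2):

a = 59, b = 3, c = 2
log_b(a) = log_3(59) = 3.7115

Case 1: c = 2 < log_3(59) = 3.7115
T(n) = O(n^(log_3 59))

For T(n) = 59T(n/3) + O(n^2): log_3(59) = 3.7115. This is Case 1 of the Master Theorem (c < log_b(a), work dominated by leaves), giving O(n^(log_3 59)).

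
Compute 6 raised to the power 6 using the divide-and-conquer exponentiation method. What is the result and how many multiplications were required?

Computing 6^6 by squaring (build up from 6^1; each line after the first costs one multiplication):

6^1 = 6
6^2 = (6^1)^2 = 6^2 = 36
6^3 = 6 * 6^2 = 6 * 36 = 216
6^6 = (6^3)^2 = 216^2 = 46656

Result: 46656
Multiplications needed: 3 (3 lines after 6^1)

6^6 = 46656. Using exponentiation by squaring, this requires 3 multiplications. The key idea: if the exponent is even, square the half-power; if odd, multiply by the base once.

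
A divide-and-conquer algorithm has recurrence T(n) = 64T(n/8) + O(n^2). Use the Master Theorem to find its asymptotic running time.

Master Theorem for T(n) = 64T(n/8) + O(n^2):

a = 64, b = 8, c = 2
log_b(a) = log_8(64) = 2.0000

Case 2: c = 2 = log_8(64) = 2.0000
T(n) = O(n^2 log n) = O(n^2 log n)

For T(n) = 64T(n/8) + O(n^2): log_8(64) = 2.0000. This is Case 2 of the Master Theorem (c = log_b(a), equal work at all levels), giving O(n^2 log n).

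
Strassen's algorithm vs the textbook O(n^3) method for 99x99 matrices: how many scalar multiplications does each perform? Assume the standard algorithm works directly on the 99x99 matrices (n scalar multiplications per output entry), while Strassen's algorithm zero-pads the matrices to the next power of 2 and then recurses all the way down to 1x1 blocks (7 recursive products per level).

Matrix multiplication for 99x99 matrices:

Strassen's algorithm requires power-of-2 dimensions. Pad 99x99 to 128x128 (next power of 2).

Standard algorithm: 99^3 = 970299 multiplications
Strassen's algorithm: 7^(log2(128)) = 7^7 = 823543 multiplications
Savings: 970299 - 823543 = 146756 multiplications

Standard: 970299 multiplications (99^3). Strassen: 823543 multiplications (7^7, after padding to 128x128). Strassen reduces 8 recursive multiplications to 7 at each level.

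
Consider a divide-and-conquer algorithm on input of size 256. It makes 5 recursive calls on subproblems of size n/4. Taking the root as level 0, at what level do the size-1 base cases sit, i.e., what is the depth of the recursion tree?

For divide and conquer with division factor 4:

Problem sizes at each level:
Level 0: 256
Level 1: 64
Level 2: 16
Level 3: 4
Level 4: 1

The root is level 0 and the size-1 base case is level 4 (the tree spans levels 0 through 4, i.e. 5 levels counting the root), so the depth is the number of divisions: log_4(256) = 4

The recursion tree depth is log_4(256) = 4. At each level, the problem size is divided by 4, so it takes 4 divisions to reduce to a base case of size 1. The algorithm makes 5 recursive calls at each level.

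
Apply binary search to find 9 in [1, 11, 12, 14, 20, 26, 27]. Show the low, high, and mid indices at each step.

Binary search for 9 in [1, 11, 12, 14, 20, 26, 27]:

lo=0, hi=6, mid=3, arr[mid]=14 -> 14 > 9, search left half
lo=0, hi=2, mid=1, arr[mid]=11 -> 11 > 9, search left half
lo=0, hi=0, mid=0, arr[mid]=1 -> 1 < 9, search right half
lo=1 > hi=0, target 9 not found

Binary search determines that 9 is not in the array after 3 comparisons. The search space was exhausted without finding the target.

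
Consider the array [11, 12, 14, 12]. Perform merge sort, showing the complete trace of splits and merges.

Merge sort trace:

Split: [11, 12, 14, 12] -> [11, 12] and [14, 12]
  Split: [11, 12] -> [11] and [12]
  Merge: [11] + [12] -> [11, 12]
  Split: [14, 12] -> [14] and [12]
  Merge: [14] + [12] -> [12, 14]
Merge: [11, 12] + [12, 14] -> [11, 12, 12, 14]

Final sorted array: [11, 12, 12, 14]

The merge sort proceeds by recursively splitting the array and merging sorted halves.
After all merges, the sorted array is [11, 12, 12, 14].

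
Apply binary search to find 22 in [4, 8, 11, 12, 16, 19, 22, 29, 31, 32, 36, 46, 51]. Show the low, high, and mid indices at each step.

Binary search for 22 in [4, 8, 11, 12, 16, 19, 22, 29, 31, 32, 36, 46, 51]:

lo=0, hi=12, mid=6, arr[mid]=22 -> Found target at index 6!

Binary search finds 22 at index 6 after 1 comparisons. The search repeatedly halves the search space by comparing with the middle element.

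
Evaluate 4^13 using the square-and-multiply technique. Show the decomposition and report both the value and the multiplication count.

Computing 4^13 by squaring (build up from 4^1; each line after the first costs one multiplication):

4^1 = 4
4^2 = (4^1)^2 = 4^2 = 16
4^3 = 4 * 4^2 = 4 * 16 = 64
4^6 = (4^3)^2 = 64^2 = 4096
4^12 = (4^6)^2 = 4096^2 = 16777216
4^13 = 4 * 4^12 = 4 * 16777216 = 67108864

Result: 67108864
Multiplications needed: 5 (5 lines after 4^1)

4^13 = 67108864. Using exponentiation by squaring, this requires 5 multiplications. The key idea: if the exponent is even, square the half-power; if odd, multiply by the base once.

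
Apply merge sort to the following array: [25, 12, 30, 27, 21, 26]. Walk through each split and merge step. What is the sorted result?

Merge sort trace:

Split: [25, 12, 30, 27, 21, 26] -> [25, 12, 30] and [27, 21, 26]
  Split: [25, 12, 30] -> [25] and [12, 30]
    Split: [12, 30] -> [12] and [30]
    Merge: [12] + [30] -> [12, 30]
  Merge: [25] + [12, 30] -> [12, 25, 30]
  Split: [27, 21, 26] -> [27] and [21, 26]
    Split: [21, 26] -> [21] and [26]
    Merge: [21] + [26] -> [21, 26]
  Merge: [27] + [21, 26] -> [21, 26, 27]
Merge: [12, 25, 30] + [21, 26, 27] -> [12, 21, 25, 26, 27, 30]

Final sorted array: [12, 21, 25, 26, 27, 30]

The merge sort proceeds by recursively splitting the array and merging sorted halves.
After all merges, the sorted array is [12, 21, 25, 26, 27, 30].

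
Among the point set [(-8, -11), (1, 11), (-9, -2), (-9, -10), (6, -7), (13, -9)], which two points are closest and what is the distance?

Computing all pairwise distances among 6 points:

d((-8, -11), (1, 11)) = 23.7697
d((-8, -11), (-9, -2)) = 9.0554
d((-8, -11), (-9, -10)) = 1.4142 <-- minimum
d((-8, -11), (6, -7)) = 14.5602
d((-8, -11), (13, -9)) = 21.095
d((1, 11), (-9, -2)) = 16.4012
d((1, 11), (-9, -10)) = 23.2594
d((1, 11), (6, -7)) = 18.6815
d((1, 11), (13, -9)) = 23.3238
d((-9, -2), (-9, -10)) = 8.0
d((-9, -2), (6, -7)) = 15.8114
d((-9, -2), (13, -9)) = 23.0868
d((-9, -10), (6, -7)) = 15.2971
d((-9, -10), (13, -9)) = 22.0227
d((6, -7), (13, -9)) = 7.2801

Closest pair: (-8, -11) and (-9, -10) with distance 1.4142

The closest pair is (-8, -11) and (-9, -10) with Euclidean distance 1.4142. For 6 points, brute-force pairwise comparison is shown above. For large n, the divide-and-conquer algorithm (sort by x, recurse on halves, check the dividing strip) achieves O(n log n).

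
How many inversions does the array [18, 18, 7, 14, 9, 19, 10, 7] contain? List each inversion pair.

Finding inversions in [18, 18, 7, 14, 9, 19, 10, 7]:

(0, 2): arr[0]=18 > arr[2]=7
(0, 3): arr[0]=18 > arr[3]=14
(0, 4): arr[0]=18 > arr[4]=9
(0, 6): arr[0]=18 > arr[6]=10
(0, 7): arr[0]=18 > arr[7]=7
(1, 2): arr[1]=18 > arr[2]=7
(1, 3): arr[1]=18 > arr[3]=14
(1, 4): arr[1]=18 > arr[4]=9
(1, 6): arr[1]=18 > arr[6]=10
(1, 7): arr[1]=18 > arr[7]=7
(3, 4): arr[3]=14 > arr[4]=9
(3, 6): arr[3]=14 > arr[6]=10
(3, 7): arr[3]=14 > arr[7]=7
(4, 7): arr[4]=9 > arr[7]=7
(5, 6): arr[5]=19 > arr[6]=10
(5, 7): arr[5]=19 > arr[7]=7
(6, 7): arr[6]=10 > arr[7]=7

Total inversions: 17

The array has 17 inversion(s): (0,2), (0,3), (0,4), (0,6), (0,7), (1,2), (1,3), (1,4), (1,6), (1,7), (3,4), (3,6), (3,7), (4,7), (5,6), (5,7), (6,7). Each pair (i,j) satisfies i < j and arr[i] > arr[j].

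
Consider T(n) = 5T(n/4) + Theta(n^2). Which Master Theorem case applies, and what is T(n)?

Master Theorem for T(n) = 5T(n/4) + O(n^2):

a = 5, b = 4, c = 2
log_b(a) = log_4(5) = 1.1610

Case 3: c = 2 > log_4(5) = 1.1610
T(n) = O(n^2) = O(n^2)

For T(n) = 5T(n/4) + O(n^2): log_4(5) = 1.1610. This is Case 3 of the Master Theorem (c > log_b(a), work dominated by root), giving O(n^2).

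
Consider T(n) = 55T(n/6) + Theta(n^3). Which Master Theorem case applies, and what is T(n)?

Master Theorem for T(n) = 55T(n/6) + O(n^3):

a = 55, b = 6, c = 3
log_b(a) = log_6(55) = 2.2365

Case 3: c = 3 > log_6(55) = 2.2365
T(n) = O(n^3) = O(n^3)

For T(n) = 55T(n/6) + O(n^3): log_6(55) = 2.2365. This is Case 3 of the Master Theorem (c > log_b(a), work dominated by root), giving O(n^3).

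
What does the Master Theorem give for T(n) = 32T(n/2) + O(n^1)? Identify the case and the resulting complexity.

Master Theorem for T(n) = 32T(n/2) + O(n^1):

a = 32, b = 2, c = 1
log_b(a) = log_2(32) = 5.0000

Case 1: c = 1 < log_2(32) = 5.0000
T(n) = O(n^(log_2 32)) = O(n^5)

For T(n) = 32T(n/2) + O(n^1): log_2(32) = 5.0000. This is Case 1 of the Master Theorem (c < log_b(a), work dominated by leaves), giving O(n^5).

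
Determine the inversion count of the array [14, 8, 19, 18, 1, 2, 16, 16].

Finding inversions in [14, 8, 19, 18, 1, 2, 16, 16]:

(0, 1): arr[0]=14 > arr[1]=8
(0, 4): arr[0]=14 > arr[4]=1
(0, 5): arr[0]=14 > arr[5]=2
(1, 4): arr[1]=8 > arr[4]=1
(1, 5): arr[1]=8 > arr[5]=2
(2, 3): arr[2]=19 > arr[3]=18
(2, 4): arr[2]=19 > arr[4]=1
(2, 5): arr[2]=19 > arr[5]=2
(2, 6): arr[2]=19 > arr[6]=16
(2, 7): arr[2]=19 > arr[7]=16
(3, 4): arr[3]=18 > arr[4]=1
(3, 5): arr[3]=18 > arr[5]=2
(3, 6): arr[3]=18 > arr[6]=16
(3, 7): arr[3]=18 > arr[7]=16

Total inversions: 14

The array has 14 inversion(s): (0,1), (0,4), (0,5), (1,4), (1,5), (2,3), (2,4), (2,5), (2,6), (2,7), (3,4), (3,5), (3,6), (3,7). Each pair (i,j) satisfies i < j and arr[i] > arr[j].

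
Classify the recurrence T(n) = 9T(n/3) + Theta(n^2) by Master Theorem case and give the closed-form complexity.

Master Theorem for T(n) = 9T(n/3) + O(n^2):

a = 9, b = 3, c = 2
log_b(a) = log_3(9) = 2.0000

Case 2: c = 2 = log_3(9) = 2.0000
T(n) = O(n^2 log n) = O(n^2 log n)

For T(n) = 9T(n/3) + O(n^2): log_3(9) = 2.0000. This is Case 2 of the Master Theorem (c = log_b(a), equal work at all levels), giving O(n^2 log n).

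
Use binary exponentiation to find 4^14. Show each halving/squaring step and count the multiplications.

Computing 4^14 by squaring (build up from 4^1; each line after the first costs one multiplication):

4^1 = 4
4^2 = (4^1)^2 = 4^2 = 16
4^3 = 4 * 4^2 = 4 * 16 = 64
4^6 = (4^3)^2 = 64^2 = 4096
4^7 = 4 * 4^6 = 4 * 4096 = 16384
4^14 = (4^7)^2 = 16384^2 = 268435456

Result: 268435456
Multiplications needed: 5 (5 lines after 4^1)

4^14 = 268435456. Using exponentiation by squaring, this requires 5 multiplications. The key idea: if the exponent is even, square the half-power; if odd, multiply by the base once.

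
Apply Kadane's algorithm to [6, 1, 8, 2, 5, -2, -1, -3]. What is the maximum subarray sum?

Using Kadane's algorithm on [6, 1, 8, 2, 5, -2, -1, -3]:

Scanning through the array:
Position 1 (value 1): max_ending_here = 7, max_so_far = 7
Position 2 (value 8): max_ending_here = 15, max_so_far = 15
Position 3 (value 2): max_ending_here = 17, max_so_far = 17
Position 4 (value 5): max_ending_here = 22, max_so_far = 22
Position 5 (value -2): max_ending_here = 20, max_so_far = 22
Position 6 (value -1): max_ending_here = 19, max_so_far = 22
Position 7 (value -3): max_ending_here = 16, max_so_far = 22

Maximum subarray: [6, 1, 8, 2, 5]
Maximum sum: 22

The maximum subarray is [6, 1, 8, 2, 5] with sum 22. This subarray runs from index 0 to index 4.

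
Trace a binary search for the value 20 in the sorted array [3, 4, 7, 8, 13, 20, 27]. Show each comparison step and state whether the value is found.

Binary search for 20 in [3, 4, 7, 8, 13, 20, 27]:

lo=0, hi=6, mid=3, arr[mid]=8 -> 8 < 20, search right half
lo=4, hi=6, mid=5, arr[mid]=20 -> Found target at index 5!

Binary search finds 20 at index 5 after 2 comparisons. The search repeatedly halves the search space by comparing with the middle element.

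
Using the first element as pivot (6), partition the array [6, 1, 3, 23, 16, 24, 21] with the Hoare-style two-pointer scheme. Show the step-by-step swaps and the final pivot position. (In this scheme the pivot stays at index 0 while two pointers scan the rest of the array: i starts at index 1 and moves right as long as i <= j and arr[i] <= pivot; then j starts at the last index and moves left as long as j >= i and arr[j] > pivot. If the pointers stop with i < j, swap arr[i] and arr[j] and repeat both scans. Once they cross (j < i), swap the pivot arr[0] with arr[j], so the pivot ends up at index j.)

Hoare-style two-pointer partition with pivot = 6:

Initial array: [6, 1, 3, 23, 16, 24, 21]

Pointers start at i = 1, j = 6.
i ends at 3, j ends at 2: the pointers have crossed (j < i), so scanning stops.

Swap pivot arr[0] with arr[2] to place pivot at position 2: [3, 1, 6, 23, 16, 24, 21]
Pivot position: 2

After partitioning with pivot 6, the array becomes [3, 1, 6, 23, 16, 24, 21]. The pivot is placed at index 2. All elements to the left of the pivot are <= 6, and all elements to the right are > 6.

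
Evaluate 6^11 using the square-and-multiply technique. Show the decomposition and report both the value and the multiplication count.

Computing 6^11 by squaring (build up from 6^1; each line after the first costs one multiplication):

6^1 = 6
6^2 = (6^1)^2 = 6^2 = 36
6^4 = (6^2)^2 = 36^2 = 1296
6^5 = 6 * 6^4 = 6 * 1296 = 7776
6^10 = (6^5)^2 = 7776^2 = 60466176
6^11 = 6 * 6^10 = 6 * 60466176 = 362797056

Result: 362797056
Multiplications needed: 5 (5 lines after 6^1)

6^11 = 362797056. Using exponentiation by squaring, this requires 5 multiplications. The key idea: if the exponent is even, square the half-power; if odd, multiply by the base once.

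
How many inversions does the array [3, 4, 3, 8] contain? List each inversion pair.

Finding inversions in [3, 4, 3, 8]:

(1, 2): arr[1]=4 > arr[2]=3

Total inversions: 1

The array has 1 inversion(s): (1,2). Each pair (i,j) satisfies i < j and arr[i] > arr[j].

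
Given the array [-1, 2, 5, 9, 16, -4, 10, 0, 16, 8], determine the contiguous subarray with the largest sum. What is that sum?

Using Kadane's algorithm on [-1, 2, 5, 9, 16, -4, 10, 0, 16, 8]:

Scanning through the array:
Position 1 (value 2): max_ending_here = 2, max_so_far = 2
Position 2 (value 5): max_ending_here = 7, max_so_far = 7
Position 3 (value 9): max_ending_here = 16, max_so_far = 16
Position 4 (value 16): max_ending_here = 32, max_so_far = 32
Position 5 (value -4): max_ending_here = 28, max_so_far = 32
Position 6 (value 10): max_ending_here = 38, max_so_far = 38
Position 7 (value 0): max_ending_here = 38, max_so_far = 38
Position 8 (value 16): max_ending_here = 54, max_so_far = 54
Position 9 (value 8): max_ending_here = 62, max_so_far = 62

Maximum subarray: [2, 5, 9, 16, -4, 10, 0, 16, 8]
Maximum sum: 62

The maximum subarray is [2, 5, 9, 16, -4, 10, 0, 16, 8] with sum 62. This subarray runs from index 1 to index 9.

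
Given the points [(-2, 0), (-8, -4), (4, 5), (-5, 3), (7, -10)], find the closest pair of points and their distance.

Computing all pairwise distances among 5 points:

d((-2, 0), (-8, -4)) = 7.2111
d((-2, 0), (4, 5)) = 7.8102
d((-2, 0), (-5, 3)) = 4.2426 <-- minimum
d((-2, 0), (7, -10)) = 13.4536
d((-8, -4), (4, 5)) = 15.0
d((-8, -4), (-5, 3)) = 7.6158
d((-8, -4), (7, -10)) = 16.1555
d((4, 5), (-5, 3)) = 9.2195
d((4, 5), (7, -10)) = 15.2971
d((-5, 3), (7, -10)) = 17.6918

Closest pair: (-2, 0) and (-5, 3) with distance 4.2426

The closest pair is (-2, 0) and (-5, 3) with Euclidean distance 4.2426. For 5 points, brute-force pairwise comparison is shown above. For large n, the divide-and-conquer algorithm (sort by x, recurse on halves, check the dividing strip) achieves O(n log n).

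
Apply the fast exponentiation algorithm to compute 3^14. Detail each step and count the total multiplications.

Computing 3^14 by squaring (build up from 3^1; each line after the first costs one multiplication):

3^1 = 3
3^2 = (3^1)^2 = 3^2 = 9
3^3 = 3 * 3^2 = 3 * 9 = 27
3^6 = (3^3)^2 = 27^2 = 729
3^7 = 3 * 3^6 = 3 * 729 = 2187
3^14 = (3^7)^2 = 2187^2 = 4782969

Result: 4782969
Multiplications needed: 5 (5 lines after 3^1)

3^14 = 4782969. Using exponentiation by squaring, this requires 5 multiplications. The key idea: if the exponent is even, square the half-power; if odd, multiply by the base once.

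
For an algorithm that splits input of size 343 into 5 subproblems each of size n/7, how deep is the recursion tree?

For divide and conquer with division factor 7:

Problem sizes at each level:
Level 0: 343
Level 1: 49
Level 2: 7
Level 3: 1

The root is level 0 and the size-1 base case is level 3 (the tree spans levels 0 through 3, i.e. 4 levels counting the root), so the depth is the number of divisions: log_7(343) = 3

The recursion tree depth is log_7(343) = 3. At each level, the problem size is divided by 7, so it takes 3 divisions to reduce to a base case of size 1. The algorithm makes 5 recursive calls at each level.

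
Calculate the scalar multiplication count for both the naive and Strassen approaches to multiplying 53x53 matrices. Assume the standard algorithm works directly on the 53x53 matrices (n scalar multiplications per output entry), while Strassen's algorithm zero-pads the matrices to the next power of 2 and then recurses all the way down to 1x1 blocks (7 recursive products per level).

Matrix multiplication for 53x53 matrices:

Strassen's algorithm requires power-of-2 dimensions. Pad 53x53 to 64x64 (next power of 2).

Standard algorithm: 53^3 = 148877 multiplications
Strassen's algorithm: 7^(log2(64)) = 7^6 = 117649 multiplications
Savings: 148877 - 117649 = 31228 multiplications

Standard: 148877 multiplications (53^3). Strassen: 117649 multiplications (7^6, after padding to 64x64). Strassen reduces 8 recursive multiplications to 7 at each level.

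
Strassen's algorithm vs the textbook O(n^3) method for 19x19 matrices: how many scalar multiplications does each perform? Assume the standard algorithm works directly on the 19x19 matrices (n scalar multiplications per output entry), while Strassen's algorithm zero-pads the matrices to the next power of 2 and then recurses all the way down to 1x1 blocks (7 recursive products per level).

Matrix multiplication for 19x19 matrices:

Strassen's algorithm requires power-of-2 dimensions. Pad 19x19 to 32x32 (next power of 2).

Standard algorithm: 19^3 = 6859 multiplications
Strassen's algorithm: 7^(log2(32)) = 7^5 = 16807 multiplications
Difference: 6859 - 16807 = -9948 (Strassen uses MORE here due to padding overhead — for small or just-over-power-of-2 n, padding can outweigh the per-level savings)

Standard: 6859 multiplications (19^3). Strassen: 16807 multiplications (7^5, after padding to 32x32). Strassen reduces 8 recursive multiplications to 7 at each level.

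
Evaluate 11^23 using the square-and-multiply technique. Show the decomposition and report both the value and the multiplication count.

Computing 11^23 by squaring (build up from 11^1; each line after the first costs one multiplication):

11^1 = 11
11^2 = (11^1)^2 = 11^2 = 121
11^4 = (11^2)^2 = 121^2 = 14641
11^5 = 11 * 11^4 = 11 * 14641 = 161051
11^10 = (11^5)^2 = 161051^2 = 25937424601
11^11 = 11 * 11^10 = 11 * 25937424601 = 285311670611
11^22 = (11^11)^2 = 285311670611^2 = 81402749386839761113321
11^23 = 11 * 11^22 = 11 * 81402749386839761113321 = 895430243255237372246531

Result: 895430243255237372246531
Multiplications needed: 7 (7 lines after 11^1)

11^23 = 895430243255237372246531. Using exponentiation by squaring, this requires 7 multiplications. The key idea: if the exponent is even, square the half-power; if odd, multiply by the base once.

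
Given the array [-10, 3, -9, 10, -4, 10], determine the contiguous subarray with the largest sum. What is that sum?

Using Kadane's algorithm on [-10, 3, -9, 10, -4, 10]:

Scanning through the array:
Position 1 (value 3): max_ending_here = 3, max_so_far = 3
Position 2 (value -9): max_ending_here = -6, max_so_far = 3
Position 3 (value 10): max_ending_here = 10, max_so_far = 10
Position 4 (value -4): max_ending_here = 6, max_so_far = 10
Position 5 (value 10): max_ending_here = 16, max_so_far = 16

Maximum subarray: [10, -4, 10]
Maximum sum: 16

The maximum subarray is [10, -4, 10] with sum 16. This subarray runs from index 3 to index 5.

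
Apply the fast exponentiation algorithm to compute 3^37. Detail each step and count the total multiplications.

Computing 3^37 by squaring (build up from 3^1; each line after the first costs one multiplication):

3^1 = 3
3^2 = (3^1)^2 = 3^2 = 9
3^4 = (3^2)^2 = 9^2 = 81
3^8 = (3^4)^2 = 81^2 = 6561
3^9 = 3 * 3^8 = 3 * 6561 = 19683
3^18 = (3^9)^2 = 19683^2 = 387420489
3^36 = (3^18)^2 = 387420489^2 = 150094635296999121
3^37 = 3 * 3^36 = 3 * 150094635296999121 = 450283905890997363

Result: 450283905890997363
Multiplications needed: 7 (7 lines after 3^1)

3^37 = 450283905890997363. Using exponentiation by squaring, this requires 7 multiplications. The key idea: if the exponent is even, square the half-power; if odd, multiply by the base once.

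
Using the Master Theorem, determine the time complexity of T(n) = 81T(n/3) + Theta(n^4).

Master Theorem for T(n) = 81T(n/3) + O(n^4):

a = 81, b = 3, c = 4
log_b(a) = log_3(81) = 4.0000

Case 2: c = 4 = log_3(81) = 4.0000
T(n) = O(n^4 log n) = O(n^4 log n)

For T(n) = 81T(n/3) + O(n^4): log_3(81) = 4.0000. This is Case 2 of the Master Theorem (c = log_b(a), equal work at all levels), giving O(n^4 log n).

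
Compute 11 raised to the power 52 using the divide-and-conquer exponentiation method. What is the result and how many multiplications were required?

Computing 11^52 by squaring (build up from 11^1; each line after the first costs one multiplication):

11^1 = 11
11^2 = (11^1)^2 = 11^2 = 121
11^3 = 11 * 11^2 = 11 * 121 = 1331
11^6 = (11^3)^2 = 1331^2 = 1771561
11^12 = (11^6)^2 = 1771561^2 = 3138428376721
11^13 = 11 * 11^12 = 11 * 3138428376721 = 34522712143931
11^26 = (11^13)^2 = 34522712143931^2 = 1191817653772720942460132761
11^52 = (11^26)^2 = 1191817653772720942460132761^2 = 1420429319844313329730664601483335671261683881745483121

Result: 1420429319844313329730664601483335671261683881745483121
Multiplications needed: 7 (7 lines after 11^1)

11^52 = 1420429319844313329730664601483335671261683881745483121. Using exponentiation by squaring, this requires 7 multiplications. The key idea: if the exponent is even, square the half-power; if odd, multiply by the base once.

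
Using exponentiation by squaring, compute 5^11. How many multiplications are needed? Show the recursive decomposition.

Computing 5^11 by squaring (build up from 5^1; each line after the first costs one multiplication):

5^1 = 5
5^2 = (5^1)^2 = 5^2 = 25
5^4 = (5^2)^2 = 25^2 = 625
5^5 = 5 * 5^4 = 5 * 625 = 3125
5^10 = (5^5)^2 = 3125^2 = 9765625
5^11 = 5 * 5^10 = 5 * 9765625 = 48828125

Result: 48828125
Multiplications needed: 5 (5 lines after 5^1)

5^11 = 48828125. Using exponentiation by squaring, this requires 5 multiplications. The key idea: if the exponent is even, square the half-power; if odd, multiply by the base once.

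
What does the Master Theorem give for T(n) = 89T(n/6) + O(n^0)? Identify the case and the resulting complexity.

Master Theorem for T(n) = 89T(n/6) + O(n^0):

a = 89, b = 6, c = 0
log_b(a) = log_6(89) = 2.5052

Case 1: c = 0 < log_6(89) = 2.5052
T(n) = O(n^(log_6 89))

For T(n) = 89T(n/6) + O(n^0): log_6(89) = 2.5052. This is Case 1 of the Master Theorem (c < log_b(a), work dominated by leaves), giving O(n^(log_6 89)).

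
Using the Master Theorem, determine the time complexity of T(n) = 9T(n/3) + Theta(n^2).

Master Theorem for T(n) = 9T(n/3) + O(n^2):

a = 9, b = 3, c = 2
log_b(a) = log_3(9) = 2.0000

Case 2: c = 2 = log_3(9) = 2.0000
T(n) = O(n^2 log n) = O(n^2 log n)

For T(n) = 9T(n/3) + O(n^2): log_3(9) = 2.0000. This is Case 2 of the Master Theorem (c = log_b(a), equal work at all levels), giving O(n^2 log n).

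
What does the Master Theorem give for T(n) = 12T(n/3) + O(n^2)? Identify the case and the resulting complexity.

Master Theorem for T(n) = 12T(n/3) + O(n^2):

a = 12, b = 3, c = 2
log_b(a) = log_3(12) = 2.2619

Case 1: c = 2 < log_3(12) = 2.2619
T(n) = O(n^(log_3 12))

For T(n) = 12T(n/3) + O(n^2): log_3(12) = 2.2619. This is Case 1 of the Master Theorem (c < log_b(a), work dominated by leaves), giving O(n^(log_3 12)).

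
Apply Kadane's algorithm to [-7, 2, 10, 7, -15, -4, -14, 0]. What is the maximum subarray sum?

Using Kadane's algorithm on [-7, 2, 10, 7, -15, -4, -14, 0]:

Scanning through the array:
Position 1 (value 2): max_ending_here = 2, max_so_far = 2
Position 2 (value 10): max_ending_here = 12, max_so_far = 12
Position 3 (value 7): max_ending_here = 19, max_so_far = 19
Position 4 (value -15): max_ending_here = 4, max_so_far = 19
Position 5 (value -4): max_ending_here = 0, max_so_far = 19
Position 6 (value -14): max_ending_here = -14, max_so_far = 19
Position 7 (value 0): max_ending_here = 0, max_so_far = 19

Maximum subarray: [2, 10, 7]
Maximum sum: 19

The maximum subarray is [2, 10, 7] with sum 19. This subarray runs from index 1 to index 3.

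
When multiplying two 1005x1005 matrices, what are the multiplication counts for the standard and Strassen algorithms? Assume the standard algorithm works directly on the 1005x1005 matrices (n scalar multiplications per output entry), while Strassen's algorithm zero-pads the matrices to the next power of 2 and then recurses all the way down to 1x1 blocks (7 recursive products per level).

Matrix multiplication for 1005x1005 matrices:

Strassen's algorithm requires power-of-2 dimensions. Pad 1005x1005 to 1024x1024 (next power of 2).

Standard algorithm: 1005^3 = 1015075125 multiplications
Strassen's algorithm: 7^(log2(1024)) = 7^10 = 282475249 multiplications
Savings: 1015075125 - 282475249 = 732599876 multiplications

Standard: 1015075125 multiplications (1005^3). Strassen: 282475249 multiplications (7^10, after padding to 1024x1024). Strassen reduces 8 recursive multiplications to 7 at each level.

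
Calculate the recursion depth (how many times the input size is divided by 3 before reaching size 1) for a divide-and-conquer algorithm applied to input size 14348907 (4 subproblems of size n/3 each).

For divide and conquer with division factor 3:

Problem sizes at each level:
Level 0: 14348907
Level 1: 4782969
Level 2: 1594323
Level 3: 531441
Level 4: 177147
Level 5: 59049
Level 6: 19683
Level 7: 6561
Level 8: 2187
Level 9: 729
Level 10: 243
Level 11: 81
Level 12: 27
Level 13: 9
Level 14: 3
Level 15: 1

The root is level 0 and the size-1 base case is level 15 (the tree spans levels 0 through 15, i.e. 16 levels counting the root), so the depth is the number of divisions: log_3(14348907) = 15

The recursion tree depth is log_3(14348907) = 15. At each level, the problem size is divided by 3, so it takes 15 divisions to reduce to a base case of size 1. The algorithm makes 4 recursive calls at each level.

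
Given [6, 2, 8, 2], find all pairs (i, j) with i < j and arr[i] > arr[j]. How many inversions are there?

Finding inversions in [6, 2, 8, 2]:

(0, 1): arr[0]=6 > arr[1]=2
(0, 3): arr[0]=6 > arr[3]=2
(2, 3): arr[2]=8 > arr[3]=2

Total inversions: 3

The array has 3 inversion(s): (0,1), (0,3), (2,3). Each pair (i,j) satisfies i < j and arr[i] > arr[j].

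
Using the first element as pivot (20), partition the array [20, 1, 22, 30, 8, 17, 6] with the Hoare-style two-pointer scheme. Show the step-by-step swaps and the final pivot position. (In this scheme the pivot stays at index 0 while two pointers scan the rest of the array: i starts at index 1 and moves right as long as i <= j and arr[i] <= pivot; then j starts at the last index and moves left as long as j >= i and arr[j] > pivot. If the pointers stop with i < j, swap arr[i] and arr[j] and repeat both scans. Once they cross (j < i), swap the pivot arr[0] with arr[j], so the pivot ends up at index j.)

Hoare-style two-pointer partition with pivot = 20:

Initial array: [20, 1, 22, 30, 8, 17, 6]

Pointers start at i = 1, j = 6.
i stops at index 2 (arr[2]=22 > 20), j stops at index 6 (arr[6]=6 <= 20): swap arr[2] and arr[6], array becomes [20, 1, 6, 30, 8, 17, 22]
i stops at index 3 (arr[3]=30 > 20), j stops at index 5 (arr[5]=17 <= 20): swap arr[3] and arr[5], array becomes [20, 1, 6, 17, 8, 30, 22]
i ends at 5, j ends at 4: the pointers have crossed (j < i), so scanning stops.

Swap pivot arr[0] with arr[4] to place pivot at position 4: [8, 1, 6, 17, 20, 30, 22]
Pivot position: 4

After partitioning with pivot 20, the array becomes [8, 1, 6, 17, 20, 30, 22]. The pivot is placed at index 4. All elements to the left of the pivot are <= 20, and all elements to the right are > 20.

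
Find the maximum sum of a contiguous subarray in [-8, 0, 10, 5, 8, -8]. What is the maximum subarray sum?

Using Kadane's algorithm on [-8, 0, 10, 5, 8, -8]:

Scanning through the array:
Position 1 (value 0): max_ending_here = 0, max_so_far = 0
Position 2 (value 10): max_ending_here = 10, max_so_far = 10
Position 3 (value 5): max_ending_here = 15, max_so_far = 15
Position 4 (value 8): max_ending_here = 23, max_so_far = 23
Position 5 (value -8): max_ending_here = 15, max_so_far = 23

Maximum subarray: [0, 10, 5, 8]
Maximum sum: 23

The maximum subarray is [0, 10, 5, 8] with sum 23. This subarray runs from index 1 to index 4.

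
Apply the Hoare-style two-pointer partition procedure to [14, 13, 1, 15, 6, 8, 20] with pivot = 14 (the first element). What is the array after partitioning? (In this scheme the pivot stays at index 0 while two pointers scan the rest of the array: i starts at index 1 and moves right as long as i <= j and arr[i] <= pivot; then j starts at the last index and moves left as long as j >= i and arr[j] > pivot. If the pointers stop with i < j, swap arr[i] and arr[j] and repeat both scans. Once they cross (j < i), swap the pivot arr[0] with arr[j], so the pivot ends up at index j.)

Hoare-style two-pointer partition with pivot = 14:

Initial array: [14, 13, 1, 15, 6, 8, 20]

Pointers start at i = 1, j = 6.
i stops at index 3 (arr[3]=15 > 14), j stops at index 5 (arr[5]=8 <= 14): swap arr[3] and arr[5], array becomes [14, 13, 1, 8, 6, 15, 20]
i ends at 5, j ends at 4: the pointers have crossed (j < i), so scanning stops.

Swap pivot arr[0] with arr[4] to place pivot at position 4: [6, 13, 1, 8, 14, 15, 20]
Pivot position: 4

After partitioning with pivot 14, the array becomes [6, 13, 1, 8, 14, 15, 20]. The pivot is placed at index 4. All elements to the left of the pivot are <= 14, and all elements to the right are > 14.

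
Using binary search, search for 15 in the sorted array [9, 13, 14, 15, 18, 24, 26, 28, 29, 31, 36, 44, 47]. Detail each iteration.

Binary search for 15 in [9, 13, 14, 15, 18, 24, 26, 28, 29, 31, 36, 44, 47]:

lo=0, hi=12, mid=6, arr[mid]=26 -> 26 > 15, search left half
lo=0, hi=5, mid=2, arr[mid]=14 -> 14 < 15, search right half
lo=3, hi=5, mid=4, arr[mid]=18 -> 18 > 15, search left half
lo=3, hi=3, mid=3, arr[mid]=15 -> Found target at index 3!

Binary search finds 15 at index 3 after 4 comparisons. The search repeatedly halves the search space by comparing with the middle element.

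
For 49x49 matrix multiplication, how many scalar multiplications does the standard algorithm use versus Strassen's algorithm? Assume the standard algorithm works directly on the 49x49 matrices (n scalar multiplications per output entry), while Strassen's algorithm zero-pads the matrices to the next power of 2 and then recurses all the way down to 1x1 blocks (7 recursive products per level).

Matrix multiplication for 49x49 matrices:

Strassen's algorithm requires power-of-2 dimensions. Pad 49x49 to 64x64 (next power of 2).

Standard algorithm: 49^3 = 117649 multiplications
Strassen's algorithm: 7^(log2(64)) = 7^6 = 117649 multiplications
Savings: 117649 - 117649 = 0 multiplications

Standard: 117649 multiplications (49^3). Strassen: 117649 multiplications (7^6, after padding to 64x64). Strassen reduces 8 recursive multiplications to 7 at each level.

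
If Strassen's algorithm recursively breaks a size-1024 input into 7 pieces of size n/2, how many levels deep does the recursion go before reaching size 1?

For divide and conquer with division factor 2:

Problem sizes at each level:
Level 0: 1024
Level 1: 512
Level 2: 256
Level 3: 128
Level 4: 64
Level 5: 32
Level 6: 16
Level 7: 8
Level 8: 4
Level 9: 2
Level 10: 1

The root is level 0 and the size-1 base case is level 10 (the tree spans levels 0 through 10, i.e. 11 levels counting the root), so the depth is the number of divisions: log_2(1024) = 10

The recursion tree depth is log_2(1024) = 10. At each level, the problem size is divided by 2, so it takes 10 divisions to reduce to a base case of size 1. The algorithm makes 7 recursive calls at each level.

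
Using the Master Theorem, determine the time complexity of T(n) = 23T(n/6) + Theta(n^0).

Master Theorem for T(n) = 23T(n/6) + O(n^0):

a = 23, b = 6, c = 0
log_b(a) = log_6(23) = 1.7500

Case 1: c = 0 < log_6(23) = 1.7500
T(n) = O(n^(log_6 23))

For T(n) = 23T(n/6) + O(n^0): log_6(23) = 1.7500. This is Case 1 of the Master Theorem (c < log_b(a), work dominated by leaves), giving O(n^(log_6 23)).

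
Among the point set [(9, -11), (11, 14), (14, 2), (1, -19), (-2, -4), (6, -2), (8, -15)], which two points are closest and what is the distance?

Computing all pairwise distances among 7 points:

d((9, -11), (11, 14)) = 25.0799
d((9, -11), (14, 2)) = 13.9284
d((9, -11), (1, -19)) = 11.3137
d((9, -11), (-2, -4)) = 13.0384
d((9, -11), (6, -2)) = 9.4868
d((9, -11), (8, -15)) = 4.1231 <-- minimum
d((11, 14), (14, 2)) = 12.3693
d((11, 14), (1, -19)) = 34.4819
d((11, 14), (-2, -4)) = 22.2036
d((11, 14), (6, -2)) = 16.7631
d((11, 14), (8, -15)) = 29.1548
d((14, 2), (1, -19)) = 24.6982
d((14, 2), (-2, -4)) = 17.088
d((14, 2), (6, -2)) = 8.9443
d((14, 2), (8, -15)) = 18.0278
d((1, -19), (-2, -4)) = 15.2971
d((1, -19), (6, -2)) = 17.72
d((1, -19), (8, -15)) = 8.0623
d((-2, -4), (6, -2)) = 8.2462
d((-2, -4), (8, -15)) = 14.8661
d((6, -2), (8, -15)) = 13.1529

Closest pair: (9, -11) and (8, -15) with distance 4.1231

The closest pair is (9, -11) and (8, -15) with Euclidean distance 4.1231. For 7 points, brute-force pairwise comparison is shown above. For large n, the divide-and-conquer algorithm (sort by x, recurse on halves, check the dividing strip) achieves O(n log n).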